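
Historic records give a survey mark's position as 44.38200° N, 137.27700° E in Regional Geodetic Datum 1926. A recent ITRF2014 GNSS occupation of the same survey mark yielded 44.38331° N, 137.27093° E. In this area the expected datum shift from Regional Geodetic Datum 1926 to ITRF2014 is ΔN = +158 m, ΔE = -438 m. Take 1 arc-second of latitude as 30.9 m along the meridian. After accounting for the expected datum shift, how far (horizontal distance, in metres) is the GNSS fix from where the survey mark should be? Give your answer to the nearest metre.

Observed coordinate differences: Δφ = +0.00131°, Δλ = -0.00607°.
Converting to metres (1° lat = 111240 m, cos φ = 0.714692): observed ΔN = 145.7 m, observed ΔE = -482.6 m.
Subtracting the expected shift leaves a residual of 145.7 − (158) = -12.3 m north and -482.6 − (-438) = -44.6 m east.
Residual distance = √((-12.3)² + (-44.6)²) = 46.2 m.

46 m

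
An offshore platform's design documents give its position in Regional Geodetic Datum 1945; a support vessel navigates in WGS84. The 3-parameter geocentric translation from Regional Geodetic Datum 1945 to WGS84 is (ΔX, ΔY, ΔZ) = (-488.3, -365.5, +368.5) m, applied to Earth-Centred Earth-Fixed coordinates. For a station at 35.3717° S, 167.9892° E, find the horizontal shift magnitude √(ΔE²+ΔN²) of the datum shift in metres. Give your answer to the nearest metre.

703 m

The local east axis at (φ, λ) is (−sin λ, cos λ, 0), so ΔE = −sin(167.9892°)·(-488.3) + cos(167.9892°)·(-365.5) = 459.11 m.
The local north axis is (−sin φ cos λ, −sin φ sin λ, cos φ), giving ΔN = 276.478 − 44.029 + 300.480 = 532.93 m.
Horizontal magnitude = √(ΔE² + ΔN²) = √(459.11² + 532.93²) = 703.42 m.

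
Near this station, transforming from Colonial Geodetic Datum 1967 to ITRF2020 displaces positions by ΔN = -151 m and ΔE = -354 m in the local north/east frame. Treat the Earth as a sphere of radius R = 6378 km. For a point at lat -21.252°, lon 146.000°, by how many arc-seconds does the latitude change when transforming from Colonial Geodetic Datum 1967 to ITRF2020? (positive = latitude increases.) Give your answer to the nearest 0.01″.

On a sphere of radius R, 1 rad of latitude = R, so Δφ = ΔN / R = -151.0 / 6378000 = -2.3675e-05 rad = -4.883″.

Δφ = -4.88″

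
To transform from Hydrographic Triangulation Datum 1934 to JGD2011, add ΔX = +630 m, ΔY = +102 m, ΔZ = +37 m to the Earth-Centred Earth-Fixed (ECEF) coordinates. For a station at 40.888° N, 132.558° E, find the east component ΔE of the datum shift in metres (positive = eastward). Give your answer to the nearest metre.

The local east axis at (φ, λ) is (−sin λ, cos λ, 0), so ΔE = −sin(132.558°)·630 + cos(132.558°)·102 = -533.04 m.

ΔE = -533 m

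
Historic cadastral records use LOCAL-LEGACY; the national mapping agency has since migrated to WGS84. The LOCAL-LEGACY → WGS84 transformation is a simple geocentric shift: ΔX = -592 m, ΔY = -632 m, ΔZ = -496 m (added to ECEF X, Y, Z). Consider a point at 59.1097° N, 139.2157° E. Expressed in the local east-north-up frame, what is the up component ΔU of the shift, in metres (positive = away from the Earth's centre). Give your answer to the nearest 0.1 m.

At φ = 59.1097°, λ = 139.2157°: sin φ = 0.858152, cos φ = 0.513396, sin λ = 0.653213, cos λ = -0.757174.
ΔU = cos φ cos λ·ΔX + cos φ sin λ·ΔY + sin φ·ΔZ = (0.513396)(-0.757174)(-592) + (0.513396)(0.653213)(-632) + (0.858152)(-496) = -407.46 m.

ΔU = -407.5 m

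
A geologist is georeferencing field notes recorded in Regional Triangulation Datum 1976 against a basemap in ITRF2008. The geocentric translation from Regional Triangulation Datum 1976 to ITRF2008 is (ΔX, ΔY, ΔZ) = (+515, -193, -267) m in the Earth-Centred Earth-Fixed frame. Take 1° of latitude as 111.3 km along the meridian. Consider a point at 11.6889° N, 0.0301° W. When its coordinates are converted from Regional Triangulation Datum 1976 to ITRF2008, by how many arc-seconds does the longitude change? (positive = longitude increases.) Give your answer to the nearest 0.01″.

sin φ = 0.202598, cos φ = 0.979262, sin λ = -0.000525, cos λ = 1.000000.
East component: ΔE = −sin λ·ΔX + cos λ·ΔY = −(-0.000525)(515) + (1.000000)(-193) = -192.73 m.
1° of latitude spans 111300 m; at latitude φ, 1° of longitude spans that × cos φ = 108991.9 m, so Δλ = -192.73 / 108991.9 × 3600 = -6.366″.

Δλ = -6.37″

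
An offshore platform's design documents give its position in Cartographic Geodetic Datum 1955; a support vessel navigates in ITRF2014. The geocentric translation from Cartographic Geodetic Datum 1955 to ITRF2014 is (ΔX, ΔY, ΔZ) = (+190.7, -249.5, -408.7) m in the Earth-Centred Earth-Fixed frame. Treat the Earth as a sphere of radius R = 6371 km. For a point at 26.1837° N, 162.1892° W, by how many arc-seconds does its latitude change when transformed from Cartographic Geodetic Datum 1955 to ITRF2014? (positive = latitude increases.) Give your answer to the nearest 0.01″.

sin φ = 0.441251, cos φ = 0.897384, sin λ = -0.305875, cos λ = -0.952072.
North component: ΔN = −sin φ cos λ·ΔX − sin φ sin λ·ΔY + cos φ·ΔZ = −(0.441251)(-0.952072)(190.7) − (0.441251)(-0.305875)(-249.5) + (0.897384)(-408.7) = -320.32 m.
1° of latitude spans πR/180 = 111195 m, so Δφ = -320.32 / 111195 × 3600 = -10.371″.

Δφ = -10.37″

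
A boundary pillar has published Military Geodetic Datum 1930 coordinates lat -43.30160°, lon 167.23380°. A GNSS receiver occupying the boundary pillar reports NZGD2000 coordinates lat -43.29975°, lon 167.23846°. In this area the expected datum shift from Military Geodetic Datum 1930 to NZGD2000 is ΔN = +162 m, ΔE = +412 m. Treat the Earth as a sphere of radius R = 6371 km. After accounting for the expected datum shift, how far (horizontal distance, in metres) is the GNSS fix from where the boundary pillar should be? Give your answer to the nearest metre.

Observed coordinate differences: Δφ = +0.00185°, Δλ = +0.00466°.
Converting to metres (1° lat = 111195 m, cos φ = 0.727754): observed ΔN = 205.7 m, observed ΔE = 377.1 m.
Subtracting the expected shift leaves a residual of 205.7 − (162) = 43.7 m north and 377.1 − (412) = -34.9 m east.
Residual distance = √(43.7² + (-34.9)²) = 55.9 m.

56 m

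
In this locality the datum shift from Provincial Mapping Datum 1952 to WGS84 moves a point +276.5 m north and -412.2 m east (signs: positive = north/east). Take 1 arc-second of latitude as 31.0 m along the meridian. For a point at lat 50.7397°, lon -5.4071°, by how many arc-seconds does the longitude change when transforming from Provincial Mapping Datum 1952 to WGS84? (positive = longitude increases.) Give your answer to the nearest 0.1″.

Δλ = -21.0″

At latitude 50.7397°, cos φ = 0.632845.
1″ of longitude at this latitude = 31.00 × cos φ = 19.6182 m, so Δλ = -412.2 / 19.6182 = -21.011″.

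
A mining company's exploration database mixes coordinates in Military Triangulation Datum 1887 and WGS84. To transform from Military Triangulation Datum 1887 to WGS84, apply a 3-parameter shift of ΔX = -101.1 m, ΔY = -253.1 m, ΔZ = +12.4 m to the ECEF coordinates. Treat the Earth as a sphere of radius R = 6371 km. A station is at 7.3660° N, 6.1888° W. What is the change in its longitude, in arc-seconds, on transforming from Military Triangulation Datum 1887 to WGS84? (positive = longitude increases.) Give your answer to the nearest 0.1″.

sin φ = 0.128207, cos φ = 0.991747, sin λ = -0.107805, cos λ = 0.994172.
East component: ΔE = −sin λ·ΔX + cos λ·ΔY = −(-0.107805)(-101.1) + (0.994172)(-253.1) = -262.52 m.
1° of latitude spans πR/180 = 111195 m; at latitude φ, 1° of longitude spans that × cos φ = 110277.3 m, so Δλ = -262.52 / 110277.3 × 3600 = -8.570″.

Δλ = -8.6″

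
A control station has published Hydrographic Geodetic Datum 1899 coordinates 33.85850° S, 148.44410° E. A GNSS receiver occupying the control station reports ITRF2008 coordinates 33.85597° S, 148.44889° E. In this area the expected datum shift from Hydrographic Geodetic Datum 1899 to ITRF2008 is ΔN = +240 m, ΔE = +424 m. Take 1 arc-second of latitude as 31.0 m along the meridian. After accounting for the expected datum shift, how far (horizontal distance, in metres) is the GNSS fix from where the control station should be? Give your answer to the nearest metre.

Observed coordinate differences: Δφ = +0.00253°, Δλ = +0.00479°.
Converting to metres (1° lat = 111600 m, cos φ = 0.830416): observed ΔN = 282.3 m, observed ΔE = 443.9 m.
Subtracting the expected shift leaves a residual of 282.3 − (240) = 42.3 m north and 443.9 − (424) = 19.9 m east.
Residual distance = √(42.3² + 19.9²) = 46.8 m.

47 m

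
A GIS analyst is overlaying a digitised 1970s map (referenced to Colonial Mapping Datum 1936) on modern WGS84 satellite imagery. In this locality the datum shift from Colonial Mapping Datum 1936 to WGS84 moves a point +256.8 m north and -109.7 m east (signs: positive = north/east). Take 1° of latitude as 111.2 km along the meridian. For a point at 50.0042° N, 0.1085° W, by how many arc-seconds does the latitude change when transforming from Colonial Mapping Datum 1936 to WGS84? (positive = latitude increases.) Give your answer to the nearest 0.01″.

1° of latitude = 111.2 km, so Δφ = 256.8 / 111200 = 0.0023094° = 8.314″.

Δφ = 8.31″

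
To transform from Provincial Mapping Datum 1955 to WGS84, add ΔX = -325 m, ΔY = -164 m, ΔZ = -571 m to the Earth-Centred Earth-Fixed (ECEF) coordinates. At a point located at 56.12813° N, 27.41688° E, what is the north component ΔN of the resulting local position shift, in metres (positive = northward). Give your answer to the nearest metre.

ΔN = -16 m

At φ = 56.12813°, λ = 27.41688°: sin φ = 0.830286, cos φ = 0.557338, sin λ = 0.460461, cos λ = 0.887680.
ΔN = −sin φ cos λ·ΔX − sin φ sin λ·ΔY + cos φ·ΔZ = −(0.830286)(0.887680)(-325) − (0.830286)(0.460461)(-164) + (0.557338)(-571) = -16.01 m.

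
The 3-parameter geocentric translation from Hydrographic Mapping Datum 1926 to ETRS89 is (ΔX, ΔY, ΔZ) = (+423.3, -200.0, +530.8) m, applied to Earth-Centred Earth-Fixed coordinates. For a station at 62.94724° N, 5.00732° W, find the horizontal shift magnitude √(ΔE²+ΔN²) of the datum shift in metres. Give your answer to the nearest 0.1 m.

220.8 m

At φ = 62.94724°, λ = -5.00732°: sin φ = 0.890588, cos φ = 0.454811, sin λ = -0.087283, cos λ = 0.996184.
ΔE = −sin λ·ΔX + cos λ·ΔY = −(-0.087283)·(423.3) + (0.996184)·(-200.0) = -162.29 m.
ΔN = −sin φ cos λ·ΔX − sin φ sin λ·ΔY + cos φ·ΔZ = −(0.890588)(0.996184)(423.3) − (0.890588)(-0.087283)(-200.0) + (0.454811)(530.8) = -149.68 m.
Horizontal magnitude = √(ΔE² + ΔN²) = √((-162.29)² + (-149.68)²) = 220.78 m.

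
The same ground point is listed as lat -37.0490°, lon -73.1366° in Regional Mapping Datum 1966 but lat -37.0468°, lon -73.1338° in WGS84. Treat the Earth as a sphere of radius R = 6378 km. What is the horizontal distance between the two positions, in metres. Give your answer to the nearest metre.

Δφ = -37.0468° − -37.0490° = +0.0022°; Δλ = -73.1338° − -73.1366° = +0.0028°.
1° along a meridian = πR/180 = 111317 m.
ΔN = Δφ × 111317 = 244.9 m; ΔE = Δλ × 111317 × cos(-37.0490°) = +0.0028 × 111317 × 0.798121 = 248.8 m.
Distance = √(ΔE² + ΔN²) = √(248.8² + 244.9²) = 349.1 m.

349 m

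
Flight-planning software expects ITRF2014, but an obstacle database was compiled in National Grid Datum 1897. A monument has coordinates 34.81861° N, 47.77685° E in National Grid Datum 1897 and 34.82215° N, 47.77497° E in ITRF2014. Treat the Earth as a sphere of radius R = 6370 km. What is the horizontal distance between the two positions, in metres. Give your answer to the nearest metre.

Δφ = 34.82215° − 34.81861° = +0.00354°; Δλ = 47.77497° − 47.77685° = -0.00188°.
1° along a meridian = πR/180 = 111177 m.
ΔN = Δφ × 111177 = 393.6 m; ΔE = Δλ × 111177 × cos(34.81861°) = -0.00188 × 111177 × 0.820964 = -171.6 m.
Distance = √(ΔE² + ΔN²) = √((-171.6)² + 393.6²) = 429.3 m.

429 m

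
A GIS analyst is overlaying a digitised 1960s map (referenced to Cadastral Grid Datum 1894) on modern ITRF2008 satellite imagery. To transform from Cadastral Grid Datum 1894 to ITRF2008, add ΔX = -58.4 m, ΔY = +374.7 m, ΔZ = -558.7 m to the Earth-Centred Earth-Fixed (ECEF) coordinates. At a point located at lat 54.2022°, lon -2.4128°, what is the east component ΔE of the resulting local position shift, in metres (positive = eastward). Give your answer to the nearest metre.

At φ = 54.2022°, λ = -2.4128°: sin φ = 0.811086, cos φ = 0.584927, sin λ = -0.042099, cos λ = 0.999113.
ΔE = −sin λ·ΔX + cos λ·ΔY = −(-0.042099)·(-58.4) + (0.999113)·(374.7) = 371.91 m.

ΔE = 372 m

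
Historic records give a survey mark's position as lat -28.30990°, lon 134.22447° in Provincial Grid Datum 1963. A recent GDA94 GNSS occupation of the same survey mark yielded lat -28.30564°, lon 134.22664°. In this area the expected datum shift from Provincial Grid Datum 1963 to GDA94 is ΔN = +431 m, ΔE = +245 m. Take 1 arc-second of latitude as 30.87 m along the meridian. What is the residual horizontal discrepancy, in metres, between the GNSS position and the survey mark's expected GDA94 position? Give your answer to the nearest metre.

Observed coordinate differences: Δφ = +0.00426°, Δλ = +0.00217°.
Converting to metres (1° lat = 111132 m, cos φ = 0.880395): observed ΔN = 473.4 m, observed ΔE = 212.3 m.
Subtracting the expected shift leaves a residual of 473.4 − (431) = 42.4 m north and 212.3 − (245) = -32.7 m east.
Residual distance = √(42.4² + (-32.7)²) = 53.6 m.

54 m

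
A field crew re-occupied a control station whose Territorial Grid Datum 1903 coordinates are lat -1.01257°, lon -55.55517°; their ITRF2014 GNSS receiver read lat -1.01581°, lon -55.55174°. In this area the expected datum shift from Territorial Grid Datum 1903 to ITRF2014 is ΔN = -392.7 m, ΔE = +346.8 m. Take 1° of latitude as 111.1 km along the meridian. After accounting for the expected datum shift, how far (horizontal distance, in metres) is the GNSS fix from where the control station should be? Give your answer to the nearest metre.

Observed coordinate differences: Δφ = -0.00324°, Δλ = +0.00343°.
Converting to metres (1° lat = 111100 m, cos φ = 0.999844): observed ΔN = -360.0 m, observed ΔE = 381.0 m.
Subtracting the expected shift leaves a residual of -360.0 − (-392.7) = 32.7 m north and 381.0 − (346.8) = 34.2 m east.
Residual distance = √(32.7² + 34.2²) = 47.4 m.

47 m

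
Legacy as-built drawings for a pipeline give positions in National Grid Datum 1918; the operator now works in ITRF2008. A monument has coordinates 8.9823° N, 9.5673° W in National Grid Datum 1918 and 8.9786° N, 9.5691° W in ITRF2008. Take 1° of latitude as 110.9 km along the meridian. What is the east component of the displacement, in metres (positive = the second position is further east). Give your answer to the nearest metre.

Δφ = 8.9786° − 8.9823° = -0.0037°; Δλ = -9.5691° − -9.5673° = -0.0018°.
ΔN = Δφ × 110900 = -410.3 m; ΔE = Δλ × 110900 × cos(8.9823°) = -0.0018 × 110900 × 0.987737 = -197.2 m.

ΔE = -197 m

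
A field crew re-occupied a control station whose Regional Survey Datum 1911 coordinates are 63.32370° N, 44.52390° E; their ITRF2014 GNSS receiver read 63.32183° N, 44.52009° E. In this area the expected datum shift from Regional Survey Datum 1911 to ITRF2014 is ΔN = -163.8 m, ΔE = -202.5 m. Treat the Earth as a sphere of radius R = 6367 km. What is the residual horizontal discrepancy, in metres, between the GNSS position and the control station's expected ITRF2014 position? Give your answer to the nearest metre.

Observed coordinate differences: Δφ = -0.00187°, Δλ = -0.00381°.
Converting to metres (1° lat = 111125 m, cos φ = 0.448949): observed ΔN = -207.8 m, observed ΔE = -190.1 m.
Subtracting the expected shift leaves a residual of -207.8 − (-163.8) = -44.0 m north and -190.1 − (-202.5) = 12.4 m east.
Residual distance = √((-44.0)² + 12.4²) = 45.7 m.

46 m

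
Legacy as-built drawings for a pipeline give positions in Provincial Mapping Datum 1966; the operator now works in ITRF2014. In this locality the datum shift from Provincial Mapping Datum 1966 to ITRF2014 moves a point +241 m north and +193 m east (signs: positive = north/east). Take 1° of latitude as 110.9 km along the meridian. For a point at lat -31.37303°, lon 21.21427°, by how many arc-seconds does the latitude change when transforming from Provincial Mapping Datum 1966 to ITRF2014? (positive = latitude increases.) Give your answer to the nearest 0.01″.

Δφ = 7.82″

1° of latitude = 110.9 km, so Δφ = 241.0 / 110900 = 0.0021731° = 7.823″.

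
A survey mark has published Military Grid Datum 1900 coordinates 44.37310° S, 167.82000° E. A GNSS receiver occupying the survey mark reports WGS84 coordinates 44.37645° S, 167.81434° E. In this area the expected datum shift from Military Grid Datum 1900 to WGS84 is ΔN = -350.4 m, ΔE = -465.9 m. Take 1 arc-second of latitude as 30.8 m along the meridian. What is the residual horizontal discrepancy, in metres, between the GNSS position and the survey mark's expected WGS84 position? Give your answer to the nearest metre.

27 m

Observed coordinate differences: Δφ = -0.00335°, Δλ = -0.00566°.
Converting to metres (1° lat = 110880 m, cos φ = 0.714801): observed ΔN = -371.4 m, observed ΔE = -448.6 m.
Subtracting the expected shift leaves a residual of -371.4 − (-350.4) = -21.0 m north and -448.6 − (-465.9) = 17.3 m east.
Residual distance = √((-21.0)² + 17.3²) = 27.2 m.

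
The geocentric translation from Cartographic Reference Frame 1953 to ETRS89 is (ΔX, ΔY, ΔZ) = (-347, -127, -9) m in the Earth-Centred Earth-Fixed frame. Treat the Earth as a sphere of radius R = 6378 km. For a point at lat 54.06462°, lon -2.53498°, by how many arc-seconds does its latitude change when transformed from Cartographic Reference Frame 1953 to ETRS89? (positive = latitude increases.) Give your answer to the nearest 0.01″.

sin φ = 0.809679, cos φ = 0.586872, sin λ = -0.044229, cos λ = 0.999021.
North component: ΔN = −sin φ cos λ·ΔX − sin φ sin λ·ΔY + cos φ·ΔZ = −(0.809679)(0.999021)(-347) − (0.809679)(-0.044229)(-127) + (0.586872)(-9) = 270.85 m.
1° of latitude spans πR/180 = 111317 m, so Δφ = 270.85 / 111317 × 3600 = 8.759″.

Δφ = 8.76″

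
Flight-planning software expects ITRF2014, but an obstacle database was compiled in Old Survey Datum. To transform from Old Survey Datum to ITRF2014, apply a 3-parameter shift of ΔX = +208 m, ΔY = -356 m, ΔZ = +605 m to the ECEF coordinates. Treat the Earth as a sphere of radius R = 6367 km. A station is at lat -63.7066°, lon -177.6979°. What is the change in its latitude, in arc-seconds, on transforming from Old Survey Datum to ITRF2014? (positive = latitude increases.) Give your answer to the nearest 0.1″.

Δφ = 3.1″

sin φ = -0.896537, cos φ = 0.442968, sin λ = -0.040168, cos λ = -0.999193.
North component: ΔN = −sin φ cos λ·ΔX − sin φ sin λ·ΔY + cos φ·ΔZ = −(-0.896537)(-0.999193)(208) − (-0.896537)(-0.040168)(-356) + (0.442968)(605) = 94.49 m.
1° of latitude spans πR/180 = 111125 m, so Δφ = 94.49 / 111125 × 3600 = 3.061″.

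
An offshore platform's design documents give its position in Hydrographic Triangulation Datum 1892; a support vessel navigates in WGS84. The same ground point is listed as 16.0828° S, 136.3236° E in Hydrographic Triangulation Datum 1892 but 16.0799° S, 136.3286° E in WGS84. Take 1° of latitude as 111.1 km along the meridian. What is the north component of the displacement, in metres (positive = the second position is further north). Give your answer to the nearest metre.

Δφ = -16.0799° − -16.0828° = +0.0029°; Δλ = 136.3286° − 136.3236° = +0.0050°.
ΔN = Δφ × 111100 = 322.2 m; ΔE = Δλ × 111100 × cos(-16.0828°) = +0.0050 × 111100 × 0.960862 = 533.8 m.

ΔN = 322 m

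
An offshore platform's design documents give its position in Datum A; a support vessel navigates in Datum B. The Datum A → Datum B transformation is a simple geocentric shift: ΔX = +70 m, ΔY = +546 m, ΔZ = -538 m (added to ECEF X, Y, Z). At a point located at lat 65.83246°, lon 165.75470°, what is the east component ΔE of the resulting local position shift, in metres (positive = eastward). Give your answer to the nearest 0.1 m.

ΔE = -546.4 m

At φ = 65.83246°, λ = 165.75470°: sin φ = 0.912352, cos φ = 0.409406, sin λ = 0.246074, cos λ = -0.969251.
ΔE = −sin λ·ΔX + cos λ·ΔY = −(0.246074)·(70) + (-0.969251)·(546) = -546.44 m.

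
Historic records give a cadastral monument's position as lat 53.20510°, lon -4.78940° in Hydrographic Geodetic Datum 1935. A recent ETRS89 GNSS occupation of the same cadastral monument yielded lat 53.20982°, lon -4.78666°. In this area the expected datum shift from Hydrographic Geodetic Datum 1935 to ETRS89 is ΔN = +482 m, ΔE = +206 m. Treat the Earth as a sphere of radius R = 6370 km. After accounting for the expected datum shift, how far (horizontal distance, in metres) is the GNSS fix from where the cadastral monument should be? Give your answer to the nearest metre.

Observed coordinate differences: Δφ = +0.00472°, Δλ = +0.00274°.
Converting to metres (1° lat = 111177 m, cos φ = 0.598952): observed ΔN = 524.8 m, observed ΔE = 182.5 m.
Subtracting the expected shift leaves a residual of 524.8 − (482) = 42.8 m north and 182.5 − (206) = -23.5 m east.
Residual distance = √(42.8² + (-23.5)²) = 48.8 m.

49 m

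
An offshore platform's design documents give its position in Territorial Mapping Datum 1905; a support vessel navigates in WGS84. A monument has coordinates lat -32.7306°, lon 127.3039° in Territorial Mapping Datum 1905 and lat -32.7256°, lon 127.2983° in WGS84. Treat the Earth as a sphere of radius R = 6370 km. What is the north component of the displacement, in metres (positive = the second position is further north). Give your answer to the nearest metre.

ΔN = 556 m

Δφ = -32.7256° − -32.7306° = +0.0050°; Δλ = 127.2983° − 127.3039° = -0.0056°.
1° along a meridian = πR/180 = 111177 m.
ΔN = Δφ × 111177 = 555.9 m; ΔE = Δλ × 111177 × cos(-32.7306°) = -0.0056 × 111177 × 0.841222 = -523.7 m.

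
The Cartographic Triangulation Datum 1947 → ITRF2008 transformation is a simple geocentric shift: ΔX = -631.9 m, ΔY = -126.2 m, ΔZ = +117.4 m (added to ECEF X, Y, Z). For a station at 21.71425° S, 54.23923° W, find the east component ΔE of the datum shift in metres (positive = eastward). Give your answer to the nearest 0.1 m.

The local east axis at (φ, λ) is (−sin λ, cos λ, 0), so ΔE = −sin(-54.23923°)·(-631.9) + cos(-54.23923°)·(-126.2) = -586.52 m.

ΔE = -586.5 m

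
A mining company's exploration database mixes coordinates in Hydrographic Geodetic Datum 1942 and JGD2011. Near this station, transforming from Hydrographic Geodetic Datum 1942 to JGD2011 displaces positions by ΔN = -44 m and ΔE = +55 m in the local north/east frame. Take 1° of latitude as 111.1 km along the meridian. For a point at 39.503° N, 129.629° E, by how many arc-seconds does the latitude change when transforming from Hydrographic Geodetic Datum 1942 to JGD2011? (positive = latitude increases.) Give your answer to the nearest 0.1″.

Δφ = -1.4″

1° of latitude = 111.1 km, so Δφ = -44.0 / 111100 = -0.0003960° = -1.426″.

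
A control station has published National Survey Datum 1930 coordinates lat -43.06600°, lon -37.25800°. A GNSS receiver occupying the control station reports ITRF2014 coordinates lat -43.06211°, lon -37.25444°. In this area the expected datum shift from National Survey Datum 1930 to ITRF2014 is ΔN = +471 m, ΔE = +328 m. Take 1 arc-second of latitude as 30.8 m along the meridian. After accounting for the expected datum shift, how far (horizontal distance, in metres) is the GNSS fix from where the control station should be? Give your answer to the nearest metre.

Observed coordinate differences: Δφ = +0.00389°, Δλ = +0.00356°.
Converting to metres (1° lat = 110880 m, cos φ = 0.730568): observed ΔN = 431.3 m, observed ΔE = 288.4 m.
Subtracting the expected shift leaves a residual of 431.3 − (471) = -39.7 m north and 288.4 − (328) = -39.6 m east.
Residual distance = √((-39.7)² + (-39.6)²) = 56.1 m.

56 m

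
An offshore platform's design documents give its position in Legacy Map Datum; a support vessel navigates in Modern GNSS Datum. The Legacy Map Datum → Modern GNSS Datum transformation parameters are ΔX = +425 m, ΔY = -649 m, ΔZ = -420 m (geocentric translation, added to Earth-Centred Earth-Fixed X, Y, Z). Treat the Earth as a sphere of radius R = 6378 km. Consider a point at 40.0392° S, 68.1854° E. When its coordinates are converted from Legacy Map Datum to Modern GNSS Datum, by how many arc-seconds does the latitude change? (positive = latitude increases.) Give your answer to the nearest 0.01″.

sin φ = -0.643312, cos φ = 0.765604, sin λ = 0.928391, cos λ = 0.371604.
North component: ΔN = −sin φ cos λ·ΔX − sin φ sin λ·ΔY + cos φ·ΔZ = −(-0.643312)(0.371604)(425) − (-0.643312)(0.928391)(-649) + (0.765604)(-420) = -607.57 m.
1° of latitude spans πR/180 = 111317 m, so Δφ = -607.57 / 111317 × 3600 = -19.649″.

Δφ = -19.65″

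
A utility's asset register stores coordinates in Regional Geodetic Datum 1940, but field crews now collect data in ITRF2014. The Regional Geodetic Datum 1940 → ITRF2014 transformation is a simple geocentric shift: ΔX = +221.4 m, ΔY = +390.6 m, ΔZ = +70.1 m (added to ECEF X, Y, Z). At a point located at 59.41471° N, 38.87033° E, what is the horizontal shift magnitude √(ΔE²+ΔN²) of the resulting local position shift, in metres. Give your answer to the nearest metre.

363 m

The local east axis at (φ, λ) is (−sin λ, cos λ, 0), so ΔE = −sin(38.87033°)·221.4 + cos(38.87033°)·390.6 = 165.17 m.
The local north axis is (−sin φ cos λ, −sin φ sin λ, cos φ), giving ΔN = -148.393 − 211.021 + 35.668 = -323.75 m.
Horizontal magnitude = √(ΔE² + ΔN²) = √(165.17² + (-323.75)²) = 363.44 m.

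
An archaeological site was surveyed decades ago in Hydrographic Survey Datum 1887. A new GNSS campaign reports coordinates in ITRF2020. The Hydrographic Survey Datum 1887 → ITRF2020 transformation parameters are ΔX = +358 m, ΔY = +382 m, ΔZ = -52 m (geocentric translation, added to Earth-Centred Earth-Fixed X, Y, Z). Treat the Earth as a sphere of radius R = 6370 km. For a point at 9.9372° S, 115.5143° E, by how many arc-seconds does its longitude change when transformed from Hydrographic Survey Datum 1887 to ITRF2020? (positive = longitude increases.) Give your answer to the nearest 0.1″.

Δλ = -16.0″

sin φ = -0.172569, cos φ = 0.984997, sin λ = 0.902478, cos λ = -0.430736.
East component: ΔE = −sin λ·ΔX + cos λ·ΔY = −(0.902478)(358) + (-0.430736)(382) = -487.63 m.
1° of latitude spans πR/180 = 111177 m; at latitude φ, 1° of longitude spans that × cos φ = 109509.5 m, so Δλ = -487.63 / 109509.5 × 3600 = -16.030″.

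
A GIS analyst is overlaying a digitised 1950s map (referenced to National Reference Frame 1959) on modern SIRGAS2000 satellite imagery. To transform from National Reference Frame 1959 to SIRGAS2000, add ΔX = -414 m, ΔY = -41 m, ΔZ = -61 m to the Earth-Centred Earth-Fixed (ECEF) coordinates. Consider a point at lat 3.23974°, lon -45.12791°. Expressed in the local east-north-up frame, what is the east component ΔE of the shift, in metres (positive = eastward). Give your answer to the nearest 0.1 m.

ΔE = -322.3 m

At φ = 3.23974°, λ = -45.12791°: sin φ = 0.056514, cos φ = 0.998402, sin λ = -0.708684, cos λ = 0.705526.
ΔE = −sin λ·ΔX + cos λ·ΔY = −(-0.708684)·(-414) + (0.705526)·(-41) = -322.32 m.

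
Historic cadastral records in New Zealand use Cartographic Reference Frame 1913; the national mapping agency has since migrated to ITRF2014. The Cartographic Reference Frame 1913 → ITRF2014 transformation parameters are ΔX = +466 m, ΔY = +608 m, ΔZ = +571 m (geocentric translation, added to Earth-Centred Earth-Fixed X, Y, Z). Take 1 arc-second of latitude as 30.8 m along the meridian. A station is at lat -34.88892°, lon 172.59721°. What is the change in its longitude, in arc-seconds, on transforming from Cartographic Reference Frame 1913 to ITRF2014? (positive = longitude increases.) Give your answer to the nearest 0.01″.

sin φ = -0.571987, cos φ = 0.820263, sin λ = 0.128844, cos λ = -0.991665.
East component: ΔE = −sin λ·ΔX + cos λ·ΔY = −(0.128844)(466) + (-0.991665)(608) = -662.97 m.
1° of latitude spans 3600 × 30.80 = 110880 m; at latitude φ, 1° of longitude spans that × cos φ = 90950.7 m, so Δλ = -662.97 / 90950.7 × 3600 = -26.242″.

Δλ = -26.24″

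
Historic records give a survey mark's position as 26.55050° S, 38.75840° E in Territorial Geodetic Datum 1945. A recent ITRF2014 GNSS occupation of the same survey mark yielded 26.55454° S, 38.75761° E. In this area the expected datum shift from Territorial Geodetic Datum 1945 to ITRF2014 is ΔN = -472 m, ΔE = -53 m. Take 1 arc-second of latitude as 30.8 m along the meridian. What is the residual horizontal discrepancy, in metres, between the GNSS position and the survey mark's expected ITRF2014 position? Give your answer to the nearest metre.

Observed coordinate differences: Δφ = -0.00404°, Δλ = -0.00079°.
Converting to metres (1° lat = 110880 m, cos φ = 0.894541): observed ΔN = -448.0 m, observed ΔE = -78.4 m.
Subtracting the expected shift leaves a residual of -448.0 − (-472) = 24.0 m north and -78.4 − (-53) = -25.4 m east.
Residual distance = √(24.0² + (-25.4)²) = 34.9 m.

35 m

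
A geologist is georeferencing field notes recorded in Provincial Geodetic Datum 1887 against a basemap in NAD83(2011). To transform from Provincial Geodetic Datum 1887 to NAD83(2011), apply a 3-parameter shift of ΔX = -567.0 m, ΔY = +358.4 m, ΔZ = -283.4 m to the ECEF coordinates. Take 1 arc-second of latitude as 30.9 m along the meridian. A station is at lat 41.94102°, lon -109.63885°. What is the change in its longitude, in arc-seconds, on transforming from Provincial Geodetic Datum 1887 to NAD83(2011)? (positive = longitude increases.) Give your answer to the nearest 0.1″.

sin φ = 0.668365, cos φ = 0.743833, sin λ = -0.941830, cos λ = -0.336090.
East component: ΔE = −sin λ·ΔX + cos λ·ΔY = −(-0.941830)(-567.0) + (-0.336090)(358.4) = -654.47 m.
1° of latitude spans 3600 × 30.90 = 111240 m; at latitude φ, 1° of longitude spans that × cos φ = 82744.0 m, so Δλ = -654.47 / 82744.0 × 3600 = -28.475″.

Δλ = -28.5″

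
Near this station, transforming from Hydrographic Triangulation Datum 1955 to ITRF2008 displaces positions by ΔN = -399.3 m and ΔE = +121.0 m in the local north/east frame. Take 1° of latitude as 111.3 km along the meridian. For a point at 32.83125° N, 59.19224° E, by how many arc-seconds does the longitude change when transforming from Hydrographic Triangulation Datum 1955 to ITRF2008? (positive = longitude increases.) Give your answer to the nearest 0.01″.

Δλ = 4.66″

At latitude 32.83125°, cos φ = 0.840271.
1° of longitude at this latitude = 111.3 × cos φ = 93.52 km, so Δλ = 121.0 / 93522.2 = 0.0012938° = 4.658″.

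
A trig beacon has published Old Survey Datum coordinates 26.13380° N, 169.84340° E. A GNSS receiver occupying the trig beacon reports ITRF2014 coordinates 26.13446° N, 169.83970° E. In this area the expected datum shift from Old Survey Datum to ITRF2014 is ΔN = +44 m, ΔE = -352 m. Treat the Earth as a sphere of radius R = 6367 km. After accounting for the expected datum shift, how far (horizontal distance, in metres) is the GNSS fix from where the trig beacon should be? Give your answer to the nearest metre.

34 m

Observed coordinate differences: Δφ = +0.00066°, Δλ = -0.00370°.
Converting to metres (1° lat = 111125 m, cos φ = 0.897768): observed ΔN = 73.3 m, observed ΔE = -369.1 m.
Subtracting the expected shift leaves a residual of 73.3 − (44) = 29.3 m north and -369.1 − (-352) = -17.1 m east.
Residual distance = √(29.3² + (-17.1)²) = 34.0 m.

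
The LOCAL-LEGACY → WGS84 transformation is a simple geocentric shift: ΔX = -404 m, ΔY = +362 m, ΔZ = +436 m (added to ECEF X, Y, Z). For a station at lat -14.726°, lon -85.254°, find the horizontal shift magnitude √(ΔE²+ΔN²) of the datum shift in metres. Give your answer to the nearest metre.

492 m

At φ = -14.726°, λ = -85.254°: sin φ = -0.254197, cos φ = 0.967153, sin λ = -0.996571, cos λ = 0.082739.
ΔE = −sin λ·ΔX + cos λ·ΔY = −(-0.996571)·(-404) + (0.082739)·(362) = -372.66 m.
ΔN = −sin φ cos λ·ΔX − sin φ sin λ·ΔY + cos φ·ΔZ = −(-0.254197)(0.082739)(-404) − (-0.254197)(-0.996571)(362) + (0.967153)(436) = 321.48 m.
Horizontal magnitude = √(ΔE² + ΔN²) = √((-372.66)² + 321.48²) = 492.16 m.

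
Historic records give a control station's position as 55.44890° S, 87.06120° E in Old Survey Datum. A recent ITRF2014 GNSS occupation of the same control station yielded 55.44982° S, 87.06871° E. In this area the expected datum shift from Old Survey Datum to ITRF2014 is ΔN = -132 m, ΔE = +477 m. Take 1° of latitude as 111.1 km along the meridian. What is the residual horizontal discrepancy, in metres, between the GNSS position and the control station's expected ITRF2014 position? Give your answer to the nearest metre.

Observed coordinate differences: Δφ = -0.00092°, Δλ = +0.00751°.
Converting to metres (1° lat = 111100 m, cos φ = 0.567141): observed ΔN = -102.2 m, observed ΔE = 473.2 m.
Subtracting the expected shift leaves a residual of -102.2 − (-132) = 29.8 m north and 473.2 − (477) = -3.8 m east.
Residual distance = √(29.8² + (-3.8)²) = 30.0 m.

30 m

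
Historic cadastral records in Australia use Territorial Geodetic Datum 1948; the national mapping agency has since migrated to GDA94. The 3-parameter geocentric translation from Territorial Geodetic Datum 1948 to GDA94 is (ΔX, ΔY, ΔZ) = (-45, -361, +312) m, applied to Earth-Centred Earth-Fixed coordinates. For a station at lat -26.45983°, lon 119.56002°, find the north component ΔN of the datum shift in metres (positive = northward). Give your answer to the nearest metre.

ΔN = 149 m

At φ = -26.45983°, λ = 119.56002°: sin φ = -0.445570, cos φ = 0.895247, sin λ = 0.869839, cos λ = -0.493335.
ΔN = −sin φ cos λ·ΔX − sin φ sin λ·ΔY + cos φ·ΔZ = −(-0.445570)(-0.493335)(-45) − (-0.445570)(0.869839)(-361) + (0.895247)(312) = 149.29 m.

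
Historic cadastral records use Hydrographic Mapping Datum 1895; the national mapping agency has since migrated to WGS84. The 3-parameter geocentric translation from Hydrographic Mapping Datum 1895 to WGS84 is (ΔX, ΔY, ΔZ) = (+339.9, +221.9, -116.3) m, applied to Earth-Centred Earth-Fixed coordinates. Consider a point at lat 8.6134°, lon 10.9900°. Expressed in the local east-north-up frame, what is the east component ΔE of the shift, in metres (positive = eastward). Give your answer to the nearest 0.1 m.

The local east axis at (φ, λ) is (−sin λ, cos λ, 0), so ΔE = −sin(10.9900°)·339.9 + cos(10.9900°)·221.9 = 153.03 m.

ΔE = 153.0 m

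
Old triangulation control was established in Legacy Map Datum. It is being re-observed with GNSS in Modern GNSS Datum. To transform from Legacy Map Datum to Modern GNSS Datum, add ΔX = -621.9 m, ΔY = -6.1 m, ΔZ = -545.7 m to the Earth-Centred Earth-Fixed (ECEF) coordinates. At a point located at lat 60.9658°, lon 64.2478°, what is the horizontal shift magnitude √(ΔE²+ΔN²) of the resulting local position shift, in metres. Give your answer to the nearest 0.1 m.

558.0 m

At φ = 60.9658°, λ = 64.2478°: sin φ = 0.874330, cos φ = 0.485332, sin λ = 0.900682, cos λ = 0.434480.
ΔE = −sin λ·ΔX + cos λ·ΔY = −(0.900682)·(-621.9) + (0.434480)·(-6.1) = 557.48 m.
ΔN = −sin φ cos λ·ΔX − sin φ sin λ·ΔY + cos φ·ΔZ = −(0.874330)(0.434480)(-621.9) − (0.874330)(0.900682)(-6.1) + (0.485332)(-545.7) = -23.80 m.
Horizontal magnitude = √(ΔE² + ΔN²) = √(557.48² + (-23.80)²) = 557.99 m.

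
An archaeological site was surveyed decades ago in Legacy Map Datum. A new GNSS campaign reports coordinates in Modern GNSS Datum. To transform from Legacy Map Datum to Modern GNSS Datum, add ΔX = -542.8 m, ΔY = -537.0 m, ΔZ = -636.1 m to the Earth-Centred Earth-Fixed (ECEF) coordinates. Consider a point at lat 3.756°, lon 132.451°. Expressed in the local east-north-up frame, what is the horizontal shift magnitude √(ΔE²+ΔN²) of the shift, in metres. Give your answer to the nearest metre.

991 m

At φ = 3.756°, λ = 132.451°: sin φ = 0.065508, cos φ = 0.997852, sin λ = 0.737855, cos λ = -0.674959.
ΔE = −sin λ·ΔX + cos λ·ΔY = −(0.737855)·(-542.8) + (-0.674959)·(-537.0) = 762.96 m.
ΔN = −sin φ cos λ·ΔX − sin φ sin λ·ΔY + cos φ·ΔZ = −(0.065508)(-0.674959)(-542.8) − (0.065508)(0.737855)(-537.0) + (0.997852)(-636.1) = -632.78 m.
Horizontal magnitude = √(ΔE² + ΔN²) = √(762.96² + (-632.78)²) = 991.22 m.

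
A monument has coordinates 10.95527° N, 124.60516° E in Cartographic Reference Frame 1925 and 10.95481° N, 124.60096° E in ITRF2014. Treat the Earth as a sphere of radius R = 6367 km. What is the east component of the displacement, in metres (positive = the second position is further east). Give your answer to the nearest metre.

ΔE = -458 m

Δφ = 10.95481° − 10.95527° = -0.00046°; Δλ = 124.60096° − 124.60516° = -0.00420°.
1° along a meridian = πR/180 = 111125 m.
ΔN = Δφ × 111125 = -51.1 m; ΔE = Δλ × 111125 × cos(10.95527°) = -0.00420 × 111125 × 0.981776 = -458.2 m.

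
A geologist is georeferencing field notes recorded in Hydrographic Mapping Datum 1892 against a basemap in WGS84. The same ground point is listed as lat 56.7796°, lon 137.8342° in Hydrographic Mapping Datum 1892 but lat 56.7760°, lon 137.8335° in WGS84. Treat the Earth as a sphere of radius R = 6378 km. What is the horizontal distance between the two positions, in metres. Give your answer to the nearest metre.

Δφ = 56.7760° − 56.7796° = -0.0036°; Δλ = 137.8335° − 137.8342° = -0.0007°.
1° along a meridian = πR/180 = 111317 m.
ΔN = Δφ × 111317 = -400.7 m; ΔE = Δλ × 111317 × cos(56.7796°) = -0.0007 × 111317 × 0.547861 = -42.7 m.
Distance = √(ΔE² + ΔN²) = √((-42.7)² + (-400.7)²) = 403.0 m.

403 m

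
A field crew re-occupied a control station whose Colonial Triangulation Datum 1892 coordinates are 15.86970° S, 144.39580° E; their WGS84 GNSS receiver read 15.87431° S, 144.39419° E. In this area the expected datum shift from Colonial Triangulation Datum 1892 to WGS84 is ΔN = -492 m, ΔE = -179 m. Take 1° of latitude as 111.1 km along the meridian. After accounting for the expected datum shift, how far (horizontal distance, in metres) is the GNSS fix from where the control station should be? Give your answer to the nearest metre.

21 m

Observed coordinate differences: Δφ = -0.00461°, Δλ = -0.00161°.
Converting to metres (1° lat = 111100 m, cos φ = 0.961886): observed ΔN = -512.2 m, observed ΔE = -172.1 m.
Subtracting the expected shift leaves a residual of -512.2 − (-492) = -20.2 m north and -172.1 − (-179) = 6.9 m east.
Residual distance = √((-20.2)² + 6.9²) = 21.3 m.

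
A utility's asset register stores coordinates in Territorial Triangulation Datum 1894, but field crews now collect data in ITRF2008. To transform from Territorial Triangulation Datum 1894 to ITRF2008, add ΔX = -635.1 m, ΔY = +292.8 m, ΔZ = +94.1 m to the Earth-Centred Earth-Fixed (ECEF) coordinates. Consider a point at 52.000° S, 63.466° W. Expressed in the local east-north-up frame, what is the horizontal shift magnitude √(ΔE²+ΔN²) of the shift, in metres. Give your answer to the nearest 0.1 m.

At φ = -52.000°, λ = -63.466°: sin φ = -0.788011, cos φ = 0.615661, sin λ = -0.894669, cos λ = 0.446729.
ΔE = −sin λ·ΔX + cos λ·ΔY = −(-0.894669)·(-635.1) + (0.446729)·(292.8) = -437.40 m.
ΔN = −sin φ cos λ·ΔX − sin φ sin λ·ΔY + cos φ·ΔZ = −(-0.788011)(0.446729)(-635.1) − (-0.788011)(-0.894669)(292.8) + (0.615661)(94.1) = -372.07 m.
Horizontal magnitude = √(ΔE² + ΔN²) = √((-437.40)² + (-372.07)²) = 574.24 m.

574.2 m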